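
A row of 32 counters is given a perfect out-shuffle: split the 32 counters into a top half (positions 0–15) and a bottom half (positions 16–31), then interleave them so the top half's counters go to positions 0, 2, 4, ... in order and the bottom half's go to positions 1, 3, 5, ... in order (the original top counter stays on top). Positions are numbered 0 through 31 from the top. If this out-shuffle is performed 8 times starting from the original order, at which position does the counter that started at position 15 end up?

27

Track the counter's position through each out-shuffle:
15 → 30 → 29 → 27 → 23 → 15 → 30 → 29 → 27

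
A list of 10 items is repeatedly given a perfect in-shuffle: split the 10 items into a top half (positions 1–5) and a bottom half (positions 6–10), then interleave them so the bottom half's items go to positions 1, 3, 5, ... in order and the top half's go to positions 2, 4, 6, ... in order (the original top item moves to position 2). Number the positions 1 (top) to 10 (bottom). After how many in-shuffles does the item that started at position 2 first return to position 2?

Follow position 2 under repeated in-shuffles:
2 → 4 → 8 → 5 → 10 → 9 → 7 → 3 → 6 → 1 → 2
It first returns after 10 in-shuffles.

10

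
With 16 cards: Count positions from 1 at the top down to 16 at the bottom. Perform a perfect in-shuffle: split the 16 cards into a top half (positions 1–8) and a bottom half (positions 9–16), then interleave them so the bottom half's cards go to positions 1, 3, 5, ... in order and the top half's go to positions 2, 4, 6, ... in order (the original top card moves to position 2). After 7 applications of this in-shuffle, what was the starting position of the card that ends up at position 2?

4

Work backwards from position 2, undoing one in-shuffle at a time:
2 ← 1 ← 9 ← 13 ← 15 ← 16 ← 8 ← 4
So the card now at position 2 started at position 4.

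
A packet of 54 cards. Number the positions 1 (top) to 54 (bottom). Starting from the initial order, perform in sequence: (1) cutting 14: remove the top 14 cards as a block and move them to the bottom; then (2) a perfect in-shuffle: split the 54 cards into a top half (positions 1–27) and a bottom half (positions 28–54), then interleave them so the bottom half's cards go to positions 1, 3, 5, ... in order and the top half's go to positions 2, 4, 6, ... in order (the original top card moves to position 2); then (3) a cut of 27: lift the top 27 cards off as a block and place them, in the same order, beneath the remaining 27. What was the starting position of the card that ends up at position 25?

40

Undo the operations in reverse order, starting from position 25:
  undo op 3 (cut 27): 25 ← 52
  undo op 2 (in-shuffle, from top half): 52 ← 26
  undo op 1 (cut 14): 26 ← 40
So the card at position 25 came from original position 40.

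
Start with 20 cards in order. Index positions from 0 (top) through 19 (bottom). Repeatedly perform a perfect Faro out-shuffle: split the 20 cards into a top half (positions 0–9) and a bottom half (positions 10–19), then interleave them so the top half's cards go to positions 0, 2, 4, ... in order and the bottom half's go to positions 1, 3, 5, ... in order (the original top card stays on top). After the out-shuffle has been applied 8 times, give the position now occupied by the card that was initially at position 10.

14

Track the card's position through each out-shuffle:
10 → 1 → 2 → 4 → 8 → 16 → 13 → 7 → 14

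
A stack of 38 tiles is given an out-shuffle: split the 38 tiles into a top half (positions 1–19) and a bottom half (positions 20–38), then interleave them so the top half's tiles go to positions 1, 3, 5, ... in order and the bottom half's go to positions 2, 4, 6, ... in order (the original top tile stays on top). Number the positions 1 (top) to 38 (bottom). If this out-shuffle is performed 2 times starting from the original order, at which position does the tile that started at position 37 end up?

Track the tile's position through each out-shuffle:
37 → 36 → 34

34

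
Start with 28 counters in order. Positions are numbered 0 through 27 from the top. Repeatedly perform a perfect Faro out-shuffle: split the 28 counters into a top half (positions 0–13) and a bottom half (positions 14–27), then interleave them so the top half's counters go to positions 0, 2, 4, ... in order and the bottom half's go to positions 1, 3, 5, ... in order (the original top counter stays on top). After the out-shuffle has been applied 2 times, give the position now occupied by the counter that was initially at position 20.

Track the counter's position through each out-shuffle:
20 → 13 → 26

26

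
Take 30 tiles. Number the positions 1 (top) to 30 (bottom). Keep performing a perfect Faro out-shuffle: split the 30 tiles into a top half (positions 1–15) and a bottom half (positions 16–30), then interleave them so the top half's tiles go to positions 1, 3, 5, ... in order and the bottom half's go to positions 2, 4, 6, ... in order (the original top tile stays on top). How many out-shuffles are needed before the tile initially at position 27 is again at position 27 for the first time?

Follow position 27 under repeated out-shuffles:
27 → 24 → 18 → 6 → 11 → 21 → 12 → 23 → ... → 27 (length 28)
It first returns after 28 out-shuffles.

28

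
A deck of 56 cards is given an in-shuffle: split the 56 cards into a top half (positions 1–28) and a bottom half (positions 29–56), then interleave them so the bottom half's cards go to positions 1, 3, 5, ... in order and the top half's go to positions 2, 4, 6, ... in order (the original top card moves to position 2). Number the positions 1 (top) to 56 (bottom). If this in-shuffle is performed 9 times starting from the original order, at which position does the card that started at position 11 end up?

Track the card's position through each in-shuffle:
11 → 22 → 44 → 31 → 5 → 10 → 20 → 40 → 23 → 46

46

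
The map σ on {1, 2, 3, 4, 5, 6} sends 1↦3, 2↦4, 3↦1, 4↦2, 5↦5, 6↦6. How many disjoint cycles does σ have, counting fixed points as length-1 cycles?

Cycle decomposition: (1 3) (2 4) (5) (6).
4 cycles.

4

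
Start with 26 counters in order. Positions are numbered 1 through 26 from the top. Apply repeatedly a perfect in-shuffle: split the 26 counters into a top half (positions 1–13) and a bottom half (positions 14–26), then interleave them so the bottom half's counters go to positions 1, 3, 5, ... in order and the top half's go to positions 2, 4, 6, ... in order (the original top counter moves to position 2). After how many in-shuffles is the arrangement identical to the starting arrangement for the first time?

The in-shuffle permutes the 26 positions with cycle lengths [2, 6, 18].
Every counter is home exactly when every cycle has completed a whole number of laps, i.e. after lcm(2, 6, 18) = 18 in-shuffles.

18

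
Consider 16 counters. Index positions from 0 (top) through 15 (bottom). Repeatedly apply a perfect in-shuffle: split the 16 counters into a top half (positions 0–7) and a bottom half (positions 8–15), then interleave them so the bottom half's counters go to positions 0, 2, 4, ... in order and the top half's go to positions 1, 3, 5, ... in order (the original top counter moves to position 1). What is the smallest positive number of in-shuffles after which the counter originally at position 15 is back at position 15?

Follow position 15 under repeated in-shuffles:
15 → 14 → 12 → 8 → 0 → 1 → 3 → 7 → 15
It first returns after 8 in-shuffles.

8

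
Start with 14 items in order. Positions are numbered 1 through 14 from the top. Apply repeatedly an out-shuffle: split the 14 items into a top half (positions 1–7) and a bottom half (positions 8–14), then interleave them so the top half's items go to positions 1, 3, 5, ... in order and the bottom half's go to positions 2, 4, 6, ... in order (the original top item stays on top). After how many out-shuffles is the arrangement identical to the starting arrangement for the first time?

The out-shuffle permutes the 14 positions with cycle lengths [1, 1, 12].
Every item is home exactly when every cycle has completed a whole number of laps, i.e. after lcm(1, 12) = 12 out-shuffles.

12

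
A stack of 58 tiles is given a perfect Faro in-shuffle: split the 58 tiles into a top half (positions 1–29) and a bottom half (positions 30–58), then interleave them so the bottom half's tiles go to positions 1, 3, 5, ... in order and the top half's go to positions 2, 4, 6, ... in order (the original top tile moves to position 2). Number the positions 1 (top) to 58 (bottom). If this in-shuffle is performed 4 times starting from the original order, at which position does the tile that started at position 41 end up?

7

Track the tile's position through each in-shuffle:
41 → 23 → 46 → 33 → 7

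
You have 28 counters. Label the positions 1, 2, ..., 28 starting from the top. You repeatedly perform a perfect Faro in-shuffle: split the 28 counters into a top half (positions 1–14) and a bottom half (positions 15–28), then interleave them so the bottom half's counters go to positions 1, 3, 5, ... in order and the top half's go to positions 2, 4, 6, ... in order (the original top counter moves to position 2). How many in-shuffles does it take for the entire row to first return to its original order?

28

The in-shuffle permutes the 28 positions with cycle lengths [28].
Every counter is home exactly when every cycle has completed a whole number of laps, i.e. after lcm(28) = 28 in-shuffles.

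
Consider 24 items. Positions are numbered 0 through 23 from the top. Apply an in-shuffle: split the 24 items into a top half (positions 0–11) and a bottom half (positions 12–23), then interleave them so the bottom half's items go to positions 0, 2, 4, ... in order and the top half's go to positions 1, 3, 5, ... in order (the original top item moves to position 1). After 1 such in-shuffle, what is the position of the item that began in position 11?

Track the item's position through each in-shuffle:
11 → 23

23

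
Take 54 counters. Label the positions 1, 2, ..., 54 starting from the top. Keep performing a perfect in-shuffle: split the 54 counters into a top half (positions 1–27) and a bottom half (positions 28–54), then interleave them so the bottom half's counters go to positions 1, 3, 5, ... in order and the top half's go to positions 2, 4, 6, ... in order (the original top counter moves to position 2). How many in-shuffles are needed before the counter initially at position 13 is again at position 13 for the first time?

20

Follow position 13 under repeated in-shuffles:
13 → 26 → 52 → 49 → 43 → 31 → 7 → 14 → 28 → 1 → 2 → 4 → 8 → 16 → 32 → 9 → 18 → 36 → 17 → 34 → 13
It first returns after 20 in-shuffles.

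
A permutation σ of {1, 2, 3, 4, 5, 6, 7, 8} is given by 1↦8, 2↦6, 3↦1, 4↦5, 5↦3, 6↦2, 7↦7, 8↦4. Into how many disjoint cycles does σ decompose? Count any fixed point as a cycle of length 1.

Cycle decomposition: (1 8 4 5 3) (2 6) (7).
3 cycles.

3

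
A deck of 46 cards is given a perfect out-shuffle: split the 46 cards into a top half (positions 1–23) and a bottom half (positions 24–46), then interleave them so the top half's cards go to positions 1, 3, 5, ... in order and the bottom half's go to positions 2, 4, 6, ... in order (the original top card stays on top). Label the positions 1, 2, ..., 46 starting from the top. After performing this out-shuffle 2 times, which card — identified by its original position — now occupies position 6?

36

Work backwards from position 6, undoing one out-shuffle at a time:
6 ← 26 ← 36
So the card now at position 6 started at position 36.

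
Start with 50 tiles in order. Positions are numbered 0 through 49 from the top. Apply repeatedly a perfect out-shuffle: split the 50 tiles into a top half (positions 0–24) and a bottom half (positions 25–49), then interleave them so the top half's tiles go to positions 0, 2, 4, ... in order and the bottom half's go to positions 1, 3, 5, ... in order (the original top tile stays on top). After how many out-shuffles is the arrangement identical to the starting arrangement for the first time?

The out-shuffle permutes the 50 positions with cycle lengths [1, 1, 3, 3, 21, 21].
Every tile is home exactly when every cycle has completed a whole number of laps, i.e. after lcm(1, 3, 21) = 21 out-shuffles.

21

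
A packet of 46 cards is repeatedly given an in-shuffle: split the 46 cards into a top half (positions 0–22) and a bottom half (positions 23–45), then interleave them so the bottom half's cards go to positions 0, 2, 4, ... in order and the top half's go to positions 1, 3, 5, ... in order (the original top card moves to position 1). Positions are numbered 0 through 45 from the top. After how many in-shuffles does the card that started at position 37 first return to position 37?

Follow position 37 under repeated in-shuffles:
37 → 28 → 10 → 21 → 43 → 40 → 34 → 22 → ... → 37 (length 23)
It first returns after 23 in-shuffles.

23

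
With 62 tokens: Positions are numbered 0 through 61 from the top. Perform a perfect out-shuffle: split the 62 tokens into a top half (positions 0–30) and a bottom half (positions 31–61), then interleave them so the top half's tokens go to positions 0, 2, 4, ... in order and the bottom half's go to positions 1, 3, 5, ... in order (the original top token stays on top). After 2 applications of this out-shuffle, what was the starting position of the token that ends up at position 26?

37

Work backwards from position 26, undoing one out-shuffle at a time:
26 ← 13 ← 37
So the token now at position 26 started at position 37.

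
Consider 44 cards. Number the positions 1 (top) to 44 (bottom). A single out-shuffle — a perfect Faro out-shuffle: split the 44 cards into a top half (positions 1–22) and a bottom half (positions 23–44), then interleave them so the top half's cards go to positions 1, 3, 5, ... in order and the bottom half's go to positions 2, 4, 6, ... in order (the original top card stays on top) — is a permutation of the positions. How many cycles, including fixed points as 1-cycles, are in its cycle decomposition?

5

Trace each unvisited position around until it returns:
(1) (2 3 5 9 17 33 ... len 14) (4 7 13 25 6 11 ... len 14) (8 15 29 14 27 10 ... len 14) (44)
5 cycles in total.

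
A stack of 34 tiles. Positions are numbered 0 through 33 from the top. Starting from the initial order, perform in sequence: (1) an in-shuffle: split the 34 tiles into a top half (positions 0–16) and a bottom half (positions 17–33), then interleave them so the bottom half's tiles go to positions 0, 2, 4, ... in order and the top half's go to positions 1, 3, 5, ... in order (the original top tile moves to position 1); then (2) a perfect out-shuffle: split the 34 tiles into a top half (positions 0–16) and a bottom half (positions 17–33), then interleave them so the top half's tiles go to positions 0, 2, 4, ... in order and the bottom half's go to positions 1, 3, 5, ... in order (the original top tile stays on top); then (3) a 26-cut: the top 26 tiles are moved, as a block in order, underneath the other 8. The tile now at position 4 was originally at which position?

Undo the operations in reverse order, starting from position 4:
  undo op 3 (cut 26): 4 ← 30
  undo op 2 (out-shuffle, from top half): 30 ← 15
  undo op 1 (in-shuffle, from top half): 15 ← 7
So the tile at position 4 came from original position 7.

7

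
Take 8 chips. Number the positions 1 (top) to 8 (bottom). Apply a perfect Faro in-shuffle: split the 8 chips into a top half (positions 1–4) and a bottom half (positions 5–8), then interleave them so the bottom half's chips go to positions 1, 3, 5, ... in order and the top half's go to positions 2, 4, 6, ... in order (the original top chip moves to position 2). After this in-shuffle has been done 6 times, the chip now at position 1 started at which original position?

1

Work backwards from position 1, undoing one in-shuffle at a time:
1 ← 5 ← 7 ← 8 ← 4 ← 2 ← 1
So the chip now at position 1 started at position 1.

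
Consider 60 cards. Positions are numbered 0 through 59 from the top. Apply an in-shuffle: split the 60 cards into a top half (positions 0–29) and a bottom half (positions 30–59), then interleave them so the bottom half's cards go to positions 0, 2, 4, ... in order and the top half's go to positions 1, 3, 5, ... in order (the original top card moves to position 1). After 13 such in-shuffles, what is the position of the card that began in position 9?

57

Track position through each in-shuffle: 9 → 19 → 39 → 18 → 37 → ... (continuing for 13 shuffles total) → 57.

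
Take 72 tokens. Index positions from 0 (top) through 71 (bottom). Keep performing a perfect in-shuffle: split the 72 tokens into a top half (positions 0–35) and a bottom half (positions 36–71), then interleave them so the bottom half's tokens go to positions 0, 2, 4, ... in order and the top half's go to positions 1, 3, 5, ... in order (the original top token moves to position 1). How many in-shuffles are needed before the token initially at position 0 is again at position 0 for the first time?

9

Follow position 0 under repeated in-shuffles:
0 → 1 → 3 → 7 → 15 → 31 → 63 → 54 → 36 → 0
It first returns after 9 in-shuffles.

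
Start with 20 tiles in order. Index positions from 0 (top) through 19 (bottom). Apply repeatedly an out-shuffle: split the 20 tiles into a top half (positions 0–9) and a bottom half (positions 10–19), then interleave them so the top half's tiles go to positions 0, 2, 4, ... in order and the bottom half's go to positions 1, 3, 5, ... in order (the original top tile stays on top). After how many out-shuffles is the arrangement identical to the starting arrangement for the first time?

The out-shuffle permutes the 20 positions with cycle lengths [1, 1, 18].
Every tile is home exactly when every cycle has completed a whole number of laps, i.e. after lcm(1, 18) = 18 out-shuffles.

18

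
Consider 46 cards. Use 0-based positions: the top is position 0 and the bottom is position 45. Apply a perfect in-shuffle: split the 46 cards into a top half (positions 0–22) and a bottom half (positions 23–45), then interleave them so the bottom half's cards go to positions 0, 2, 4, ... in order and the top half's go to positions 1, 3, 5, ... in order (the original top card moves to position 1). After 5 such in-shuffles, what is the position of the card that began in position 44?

Track the card's position through each in-shuffle:
44 → 42 → 38 → 30 → 14 → 29

29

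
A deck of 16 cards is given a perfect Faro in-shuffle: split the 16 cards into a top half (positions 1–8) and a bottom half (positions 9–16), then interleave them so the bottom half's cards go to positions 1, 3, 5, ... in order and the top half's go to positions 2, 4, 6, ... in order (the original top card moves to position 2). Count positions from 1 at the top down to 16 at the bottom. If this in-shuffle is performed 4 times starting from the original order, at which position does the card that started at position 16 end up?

1

Track the card's position through each in-shuffle:
16 → 15 → 13 → 9 → 1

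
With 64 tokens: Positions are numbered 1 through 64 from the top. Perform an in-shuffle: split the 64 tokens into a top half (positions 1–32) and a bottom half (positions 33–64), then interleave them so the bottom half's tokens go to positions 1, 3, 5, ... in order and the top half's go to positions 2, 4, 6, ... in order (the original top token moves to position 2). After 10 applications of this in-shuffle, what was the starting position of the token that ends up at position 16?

Work backwards from position 16, undoing one in-shuffle at a time:
16 ← 8 ← 4 ← 2 ← 1 ← 33 ← 49 ← 57 ← 61 ← 63 ← 64
So the token now at position 16 started at position 64.

64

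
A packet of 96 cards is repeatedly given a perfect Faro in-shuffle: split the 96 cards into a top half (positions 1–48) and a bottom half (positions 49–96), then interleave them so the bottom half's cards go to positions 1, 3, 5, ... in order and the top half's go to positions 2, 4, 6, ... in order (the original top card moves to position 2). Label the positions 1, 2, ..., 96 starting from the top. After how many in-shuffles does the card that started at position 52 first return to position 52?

Follow position 52 under repeated in-shuffles:
52 → 7 → 14 → 28 → 56 → 15 → 30 → 60 → ... → 52 (length 48)
It first returns after 48 in-shuffles.

48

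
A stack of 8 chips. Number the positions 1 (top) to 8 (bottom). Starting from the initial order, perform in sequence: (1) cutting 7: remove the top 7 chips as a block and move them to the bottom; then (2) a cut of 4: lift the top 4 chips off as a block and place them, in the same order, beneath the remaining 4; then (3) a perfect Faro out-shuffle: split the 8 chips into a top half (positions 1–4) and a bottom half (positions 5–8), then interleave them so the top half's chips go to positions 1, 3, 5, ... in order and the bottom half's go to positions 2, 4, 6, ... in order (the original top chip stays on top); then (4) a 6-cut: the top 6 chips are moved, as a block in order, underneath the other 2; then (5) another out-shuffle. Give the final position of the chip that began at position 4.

5

Track the chip from position 4 forward through each operation:
  after op 1 (cut 7): 4 → 5
  after op 2 (cut 4): 5 → 1
  after op 3 (out-shuffle): 1 → 1
  after op 4 (cut 6): 1 → 3
  after op 5 (out-shuffle): 3 → 5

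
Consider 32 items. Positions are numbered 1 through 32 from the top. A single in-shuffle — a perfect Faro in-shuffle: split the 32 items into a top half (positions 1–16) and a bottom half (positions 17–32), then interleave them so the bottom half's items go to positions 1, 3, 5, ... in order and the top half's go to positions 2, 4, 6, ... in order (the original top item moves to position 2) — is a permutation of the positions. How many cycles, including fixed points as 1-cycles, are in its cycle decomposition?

Trace each unvisited position around until it returns:
(1 2 4 8 16 32 31 29 25 17) (3 6 12 24 15 30 27 21 9 18) (5 10 20 7 14 28 23 13 26 19) (11 22)
4 cycles in total.

4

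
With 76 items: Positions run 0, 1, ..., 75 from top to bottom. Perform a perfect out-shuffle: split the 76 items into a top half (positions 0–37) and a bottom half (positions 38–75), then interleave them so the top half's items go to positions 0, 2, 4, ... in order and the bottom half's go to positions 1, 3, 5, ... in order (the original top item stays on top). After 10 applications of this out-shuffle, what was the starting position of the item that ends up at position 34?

16

Work backwards from position 34, undoing one out-shuffle at a time:
34 ← 17 ← 46 ← 23 ← 49 ← 62 ← 31 ← 53 ← 64 ← 32 ← 16
So the item now at position 34 started at position 16.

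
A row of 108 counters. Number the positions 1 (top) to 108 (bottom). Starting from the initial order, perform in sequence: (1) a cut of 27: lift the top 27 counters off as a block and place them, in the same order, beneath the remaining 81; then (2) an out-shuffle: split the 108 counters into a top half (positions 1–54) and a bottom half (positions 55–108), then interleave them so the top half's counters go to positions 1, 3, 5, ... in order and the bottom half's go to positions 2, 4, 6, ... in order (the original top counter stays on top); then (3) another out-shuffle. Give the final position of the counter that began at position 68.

54

Track the counter from position 68 forward through each operation:
  after op 1 (cut 27): 68 → 41
  after op 2 (out-shuffle): 41 → 81
  after op 3 (out-shuffle): 81 → 54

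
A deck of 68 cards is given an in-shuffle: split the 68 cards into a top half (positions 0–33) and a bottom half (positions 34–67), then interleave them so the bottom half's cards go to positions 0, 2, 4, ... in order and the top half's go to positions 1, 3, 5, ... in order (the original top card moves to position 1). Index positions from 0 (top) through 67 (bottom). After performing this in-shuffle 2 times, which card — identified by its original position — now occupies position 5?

Work backwards from position 5, undoing one in-shuffle at a time:
5 ← 2 ← 35
So the card now at position 5 started at position 35.

35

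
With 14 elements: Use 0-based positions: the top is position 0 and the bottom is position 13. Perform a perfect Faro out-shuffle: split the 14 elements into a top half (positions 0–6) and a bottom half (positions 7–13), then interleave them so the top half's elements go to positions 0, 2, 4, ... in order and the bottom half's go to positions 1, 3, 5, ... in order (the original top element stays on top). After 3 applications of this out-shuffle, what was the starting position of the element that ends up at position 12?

8

Work backwards from position 12, undoing one out-shuffle at a time:
12 ← 6 ← 3 ← 8
So the element now at position 12 started at position 8.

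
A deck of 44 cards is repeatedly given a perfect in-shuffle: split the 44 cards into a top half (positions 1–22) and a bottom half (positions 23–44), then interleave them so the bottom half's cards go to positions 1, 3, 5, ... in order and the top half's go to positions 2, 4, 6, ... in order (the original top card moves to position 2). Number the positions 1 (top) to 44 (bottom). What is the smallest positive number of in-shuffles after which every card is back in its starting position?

The in-shuffle permutes the 44 positions with cycle lengths [2, 4, 4, 4, 6, 12, 12].
Every card is home exactly when every cycle has completed a whole number of laps, i.e. after lcm(2, 4, 6, 12) = 12 in-shuffles.

12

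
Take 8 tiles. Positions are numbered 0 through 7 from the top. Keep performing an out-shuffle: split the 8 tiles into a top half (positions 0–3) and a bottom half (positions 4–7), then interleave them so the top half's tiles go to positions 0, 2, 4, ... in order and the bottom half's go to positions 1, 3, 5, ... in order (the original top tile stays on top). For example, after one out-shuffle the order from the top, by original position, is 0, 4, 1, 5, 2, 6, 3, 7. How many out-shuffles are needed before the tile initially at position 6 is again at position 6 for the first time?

Follow position 6 under repeated out-shuffles:
6 → 5 → 3 → 6
It first returns after 3 out-shuffles.

3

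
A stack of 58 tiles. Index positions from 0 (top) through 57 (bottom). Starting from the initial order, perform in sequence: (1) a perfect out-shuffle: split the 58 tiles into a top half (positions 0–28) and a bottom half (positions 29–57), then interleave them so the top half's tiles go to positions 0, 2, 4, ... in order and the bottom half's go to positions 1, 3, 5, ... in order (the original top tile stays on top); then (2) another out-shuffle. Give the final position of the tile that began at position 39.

Track the tile from position 39 forward through each operation:
  after op 1 (out-shuffle): 39 → 21
  after op 2 (out-shuffle): 21 → 42

42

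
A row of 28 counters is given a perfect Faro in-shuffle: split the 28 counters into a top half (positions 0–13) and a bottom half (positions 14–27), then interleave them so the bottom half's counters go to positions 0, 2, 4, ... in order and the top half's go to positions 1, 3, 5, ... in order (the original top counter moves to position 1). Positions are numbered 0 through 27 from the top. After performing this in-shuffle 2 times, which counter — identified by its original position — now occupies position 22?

Work backwards from position 22, undoing one in-shuffle at a time:
22 ← 25 ← 12
So the counter now at position 22 started at position 12.

12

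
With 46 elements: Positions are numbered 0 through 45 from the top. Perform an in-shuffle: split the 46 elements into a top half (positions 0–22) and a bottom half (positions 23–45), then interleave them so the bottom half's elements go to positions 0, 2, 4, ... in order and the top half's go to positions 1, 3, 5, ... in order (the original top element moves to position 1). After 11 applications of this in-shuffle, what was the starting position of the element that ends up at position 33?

2

Work backwards from position 33, undoing one in-shuffle at a time:
33 ← 16 ← 31 ← 15 ← 7 ← 3 ← 1 ← 0 ← 23 ← 11 ← 5 ← 2
So the element now at position 33 started at position 2.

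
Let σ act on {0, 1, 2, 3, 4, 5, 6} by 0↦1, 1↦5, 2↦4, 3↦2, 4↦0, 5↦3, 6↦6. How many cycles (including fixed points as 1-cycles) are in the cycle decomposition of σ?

2

Cycle decomposition: (0 1 5 3 2 4) (6).
2 cycles.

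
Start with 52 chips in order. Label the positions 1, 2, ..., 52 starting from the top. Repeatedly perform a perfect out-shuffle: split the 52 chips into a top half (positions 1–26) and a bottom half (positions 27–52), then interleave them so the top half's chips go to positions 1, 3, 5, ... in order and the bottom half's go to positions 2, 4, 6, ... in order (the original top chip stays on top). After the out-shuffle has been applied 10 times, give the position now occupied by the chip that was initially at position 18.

18

Track the chip's position through each out-shuffle:
18 → 35 → 18 → 35 → 18 → 35 → 18 → 35 → 18 → 35 → 18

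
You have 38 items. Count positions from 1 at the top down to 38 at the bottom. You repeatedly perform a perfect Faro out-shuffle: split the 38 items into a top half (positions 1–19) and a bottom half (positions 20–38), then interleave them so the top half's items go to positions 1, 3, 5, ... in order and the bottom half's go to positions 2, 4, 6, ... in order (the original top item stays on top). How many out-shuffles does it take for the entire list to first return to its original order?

36

The out-shuffle permutes the 38 positions with cycle lengths [1, 1, 36].
Every item is home exactly when every cycle has completed a whole number of laps, i.e. after lcm(1, 36) = 36 out-shuffles.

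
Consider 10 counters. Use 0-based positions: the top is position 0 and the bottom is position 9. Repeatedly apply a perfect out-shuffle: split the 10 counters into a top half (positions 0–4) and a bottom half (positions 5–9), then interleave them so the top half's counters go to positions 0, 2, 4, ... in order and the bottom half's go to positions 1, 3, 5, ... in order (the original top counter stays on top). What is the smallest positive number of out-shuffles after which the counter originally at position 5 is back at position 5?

6

Follow position 5 under repeated out-shuffles:
5 → 1 → 2 → 4 → 8 → 7 → 5
It first returns after 6 out-shuffles.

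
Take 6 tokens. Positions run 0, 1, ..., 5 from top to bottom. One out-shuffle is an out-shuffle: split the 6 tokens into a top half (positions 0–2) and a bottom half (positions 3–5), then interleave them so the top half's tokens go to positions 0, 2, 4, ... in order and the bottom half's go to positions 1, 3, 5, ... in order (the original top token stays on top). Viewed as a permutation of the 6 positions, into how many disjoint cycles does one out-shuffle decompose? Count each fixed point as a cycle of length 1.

Trace each unvisited position around until it returns:
(0) (1 2 4 3) (5)
3 cycles in total.

3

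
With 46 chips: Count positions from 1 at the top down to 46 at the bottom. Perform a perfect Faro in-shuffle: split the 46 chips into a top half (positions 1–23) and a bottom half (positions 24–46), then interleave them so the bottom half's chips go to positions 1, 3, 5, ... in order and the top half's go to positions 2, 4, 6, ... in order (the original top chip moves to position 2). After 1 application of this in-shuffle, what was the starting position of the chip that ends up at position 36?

Work backwards from position 36, undoing one in-shuffle at a time:
36 ← 18
So the chip now at position 36 started at position 18.

18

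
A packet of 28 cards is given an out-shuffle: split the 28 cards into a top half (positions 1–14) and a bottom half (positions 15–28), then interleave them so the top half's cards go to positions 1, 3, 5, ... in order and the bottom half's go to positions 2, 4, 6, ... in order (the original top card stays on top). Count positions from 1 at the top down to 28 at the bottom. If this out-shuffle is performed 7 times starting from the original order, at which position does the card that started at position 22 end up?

16

Track the card's position through each out-shuffle:
22 → 16 → 4 → 7 → 13 → 25 → 22 → 16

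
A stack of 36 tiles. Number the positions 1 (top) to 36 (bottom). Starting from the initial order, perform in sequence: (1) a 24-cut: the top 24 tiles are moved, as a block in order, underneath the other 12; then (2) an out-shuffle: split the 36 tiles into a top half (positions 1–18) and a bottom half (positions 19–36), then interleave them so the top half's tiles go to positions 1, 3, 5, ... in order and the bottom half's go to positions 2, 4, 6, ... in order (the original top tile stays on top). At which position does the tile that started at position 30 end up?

11

Track the tile from position 30 forward through each operation:
  after op 1 (cut 24): 30 → 6
  after op 2 (out-shuffle): 6 → 11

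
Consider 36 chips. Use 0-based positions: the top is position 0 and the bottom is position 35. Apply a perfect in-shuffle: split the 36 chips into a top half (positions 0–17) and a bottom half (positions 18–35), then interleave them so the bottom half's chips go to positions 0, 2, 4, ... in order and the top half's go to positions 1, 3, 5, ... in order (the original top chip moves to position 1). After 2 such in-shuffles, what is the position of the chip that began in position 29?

Track the chip's position through each in-shuffle:
29 → 22 → 8

8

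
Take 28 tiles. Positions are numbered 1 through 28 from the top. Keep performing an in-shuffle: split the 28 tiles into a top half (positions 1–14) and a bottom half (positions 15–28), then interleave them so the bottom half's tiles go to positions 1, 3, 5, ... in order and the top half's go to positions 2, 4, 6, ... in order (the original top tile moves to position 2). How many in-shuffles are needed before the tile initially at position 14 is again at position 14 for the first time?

28

Follow position 14 under repeated in-shuffles:
14 → 28 → 27 → 25 → 21 → 13 → 26 → 23 → ... → 14 (length 28)
It first returns after 28 in-shuffles.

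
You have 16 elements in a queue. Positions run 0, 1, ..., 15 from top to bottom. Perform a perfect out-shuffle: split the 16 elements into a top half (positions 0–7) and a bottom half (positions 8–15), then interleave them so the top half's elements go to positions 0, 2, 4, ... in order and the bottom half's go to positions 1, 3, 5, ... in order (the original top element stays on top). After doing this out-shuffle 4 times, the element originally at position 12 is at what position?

12

Track the element's position through each out-shuffle:
12 → 9 → 3 → 6 → 12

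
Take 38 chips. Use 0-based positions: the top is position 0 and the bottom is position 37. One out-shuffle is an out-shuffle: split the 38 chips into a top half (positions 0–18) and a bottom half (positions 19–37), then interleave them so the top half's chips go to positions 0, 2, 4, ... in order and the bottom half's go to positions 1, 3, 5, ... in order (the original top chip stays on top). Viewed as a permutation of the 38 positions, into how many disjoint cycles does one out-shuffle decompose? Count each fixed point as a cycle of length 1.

Trace each unvisited position around until it returns:
(0) (1 2 4 8 16 32 ... len 36) (37)
3 cycles in total.

3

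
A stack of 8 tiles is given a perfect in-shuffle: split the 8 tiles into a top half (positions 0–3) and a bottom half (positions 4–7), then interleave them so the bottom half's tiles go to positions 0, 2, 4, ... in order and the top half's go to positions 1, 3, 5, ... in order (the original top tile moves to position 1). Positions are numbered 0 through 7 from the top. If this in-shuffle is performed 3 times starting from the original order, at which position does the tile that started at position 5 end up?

Track the tile's position through each in-shuffle:
5 → 2 → 5 → 2

2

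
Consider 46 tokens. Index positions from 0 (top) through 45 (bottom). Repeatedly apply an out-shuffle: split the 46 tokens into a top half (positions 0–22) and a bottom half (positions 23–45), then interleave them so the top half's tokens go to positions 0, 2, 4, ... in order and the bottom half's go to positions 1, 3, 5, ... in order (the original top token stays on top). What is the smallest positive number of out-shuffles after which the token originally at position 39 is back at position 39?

Follow position 39 under repeated out-shuffles:
39 → 33 → 21 → 42 → 39
It first returns after 4 out-shuffles.

4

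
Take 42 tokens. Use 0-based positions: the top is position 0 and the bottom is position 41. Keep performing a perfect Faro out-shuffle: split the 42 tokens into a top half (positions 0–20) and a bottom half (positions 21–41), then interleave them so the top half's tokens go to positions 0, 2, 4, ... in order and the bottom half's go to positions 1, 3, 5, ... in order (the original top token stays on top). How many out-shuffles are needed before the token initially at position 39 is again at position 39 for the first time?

Follow position 39 under repeated out-shuffles:
39 → 37 → 33 → 25 → 9 → 18 → 36 → 31 → 21 → 1 → 2 → 4 → 8 → 16 → 32 → 23 → 5 → 10 → 20 → 40 → 39
It first returns after 20 out-shuffles.

20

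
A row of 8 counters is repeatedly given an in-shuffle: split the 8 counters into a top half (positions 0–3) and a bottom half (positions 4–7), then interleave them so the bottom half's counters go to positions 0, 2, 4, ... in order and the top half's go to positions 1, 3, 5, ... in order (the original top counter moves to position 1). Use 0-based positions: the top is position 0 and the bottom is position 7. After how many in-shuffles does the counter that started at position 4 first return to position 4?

6

Follow position 4 under repeated in-shuffles:
4 → 0 → 1 → 3 → 7 → 6 → 4
It first returns after 6 in-shuffles.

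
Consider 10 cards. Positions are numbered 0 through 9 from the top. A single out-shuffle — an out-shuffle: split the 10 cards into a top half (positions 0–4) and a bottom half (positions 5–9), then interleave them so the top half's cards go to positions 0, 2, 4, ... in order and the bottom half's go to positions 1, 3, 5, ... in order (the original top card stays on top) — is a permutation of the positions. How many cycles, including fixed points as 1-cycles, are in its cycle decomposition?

Trace each unvisited position around until it returns:
(0) (1 2 4 8 7 5) (3 6) (9)
4 cycles in total.

4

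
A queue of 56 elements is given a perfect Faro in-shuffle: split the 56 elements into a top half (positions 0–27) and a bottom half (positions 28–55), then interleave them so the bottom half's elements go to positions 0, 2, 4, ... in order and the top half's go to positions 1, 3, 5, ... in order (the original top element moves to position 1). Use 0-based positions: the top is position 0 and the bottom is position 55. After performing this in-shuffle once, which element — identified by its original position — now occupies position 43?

21

Work backwards from position 43, undoing one in-shuffle at a time:
43 ← 21
So the element now at position 43 started at position 21.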